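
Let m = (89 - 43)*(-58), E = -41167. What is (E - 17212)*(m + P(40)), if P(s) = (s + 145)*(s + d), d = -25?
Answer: -6246553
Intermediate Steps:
m = -2668 (m = 46*(-58) = -2668)
P(s) = (-25 + s)*(145 + s) (P(s) = (s + 145)*(s - 25) = (145 + s)*(-25 + s) = (-25 + s)*(145 + s))
(E - 17212)*(m + P(40)) = (-41167 - 17212)*(-2668 + (-3625 + 40² + 120*40)) = -58379*(-2668 + (-3625 + 1600 + 4800)) = -58379*(-2668 + 2775) = -58379*107 = -6246553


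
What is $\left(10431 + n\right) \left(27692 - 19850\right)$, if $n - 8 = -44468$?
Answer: $-266855418$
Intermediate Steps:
$n = -44460$ ($n = 8 - 44468 = -44460$)
$\left(10431 + n\right) \left(27692 - 19850\right) = \left(10431 - 44460\right) \left(27692 - 19850\right) = \left(-34029\right) 7842 = -266855418$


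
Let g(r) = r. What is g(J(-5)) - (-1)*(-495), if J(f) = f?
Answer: -500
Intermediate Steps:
g(J(-5)) - (-1)*(-495) = -5 - (-1)*(-495) = -5 - 1*495 = -5 - 495 = -500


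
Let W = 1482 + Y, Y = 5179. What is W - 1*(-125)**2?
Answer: -8964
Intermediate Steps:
W = 6661 (W = 1482 + 5179 = 6661)
W - 1*(-125)**2 = 6661 - 1*(-125)**2 = 6661 - 1*15625 = 6661 - 15625 = -8964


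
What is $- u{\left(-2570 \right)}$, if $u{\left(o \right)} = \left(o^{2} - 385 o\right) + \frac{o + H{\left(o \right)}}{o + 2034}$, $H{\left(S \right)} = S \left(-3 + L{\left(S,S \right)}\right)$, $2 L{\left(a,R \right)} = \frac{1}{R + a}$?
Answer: $- \frac{16282265839}{2144} \approx -7.5943 \cdot 10^{6}$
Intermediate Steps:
$L{\left(a,R \right)} = \frac{1}{2 \left(R + a\right)}$
$H{\left(S \right)} = S \left(-3 + \frac{1}{4 S}\right)$ ($H{\left(S \right)} = S \left(-3 + \frac{1}{2 \left(S + S\right)}\right) = S \left(-3 + \frac{1}{2 \cdot 2 S}\right) = S \left(-3 + \frac{\frac{1}{2} \frac{1}{S}}{2}\right) = S \left(-3 + \frac{1}{4 S}\right)$)
$u{\left(o \right)} = o^{2} - 385 o + \frac{\frac{1}{4} - 2 o}{2034 + o}$ ($u{\left(o \right)} = \left(o^{2} - 385 o\right) + \frac{o - \left(- \frac{1}{4} + 3 o\right)}{o + 2034} = \left(o^{2} - 385 o\right) + \frac{\frac{1}{4} - 2 o}{2034 + o} = o^{2} - 385 o + \frac{\frac{1}{4} - 2 o}{2034 + o}$)
$- u{\left(-2570 \right)} = - \frac{\frac{1}{4} + \left(-2570\right)^{3} - -2012546440 + 1649 \left(-2570\right)^{2}}{2034 - 2570} = - \frac{\frac{1}{4} - 16974593000 + 2012546440 + 1649 \cdot 6604900}{-536} = - \frac{\left(-1\right) \left(\frac{1}{4} - 16974593000 + 2012546440 + 10891480100\right)}{536} = - \frac{\left(-1\right) \left(-16282265839\right)}{536 \cdot 4} = \left(-1\right) \frac{16282265839}{2144} = - \frac{16282265839}{2144}$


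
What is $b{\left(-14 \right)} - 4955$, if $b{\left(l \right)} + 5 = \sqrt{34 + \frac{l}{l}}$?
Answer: $-4960 + \sqrt{35} \approx -4954.1$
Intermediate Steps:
$b{\left(l \right)} = -5 + \sqrt{35}$ ($b{\left(l \right)} = -5 + \sqrt{34 + \frac{l}{l}} = -5 + \sqrt{34 + 1} = -5 + \sqrt{35}$)
$b{\left(-14 \right)} - 4955 = \left(-5 + \sqrt{35}\right) - 4955 = -4960 + \sqrt{35}$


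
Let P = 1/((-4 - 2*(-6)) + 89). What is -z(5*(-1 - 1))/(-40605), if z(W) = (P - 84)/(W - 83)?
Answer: 8147/366297705 ≈ 2.2241e-5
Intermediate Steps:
P = 1/97 (P = 1/((-4 + 12) + 89) = 1/(8 + 89) = 1/97 ≈ 0.010309)
z(W) = -8147/(97*(-83 + W)) (z(W) = (1/97 - 84)/(W - 83) = -8147/(97*(-83 + W)))
-z(5*(-1 - 1))/(-40605) = -(-8147/(-8051 + 97*(5*(-1 - 1))))/(-40605) = -(-8147/(-8051 + 97*(5*(-2))))*(-1)/40605 = -(-8147/(-8051 + 97*(-10)))*(-1)/40605 = -(-8147/(-8051 - 970))*(-1)/40605 = -(-8147/(-9021))*(-1)/40605 = -(-8147*(-1/9021))*(-1)/40605 = -8147*(-1)/(9021*40605) = -1*(-8147/366297705) = 8147/366297705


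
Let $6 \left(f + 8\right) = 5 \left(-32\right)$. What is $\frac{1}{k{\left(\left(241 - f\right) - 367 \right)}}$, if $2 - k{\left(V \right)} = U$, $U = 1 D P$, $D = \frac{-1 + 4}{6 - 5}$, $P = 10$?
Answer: $- \frac{1}{28} \approx -0.035714$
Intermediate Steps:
$D = 3$ ($D = \frac{3}{1} = 3 \cdot 1 = 3$)
$f = - \frac{104}{3}$ ($f = -8 + \frac{5 \left(-32\right)}{6} = -8 + \frac{1}{6} \left(-160\right) = -8 - \frac{80}{3} = - \frac{104}{3} \approx -34.667$)
$U = 30$ ($U = 1 \cdot 3 \cdot 10 = 3 \cdot 10 = 30$)
$k{\left(V \right)} = -28$ ($k{\left(V \right)} = 2 - 30 = -28$)
$\frac{1}{k{\left(\left(241 - f\right) - 367 \right)}} = \frac{1}{-28} = - \frac{1}{28}$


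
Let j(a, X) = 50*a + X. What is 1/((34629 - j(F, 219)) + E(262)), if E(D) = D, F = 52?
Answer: 1/32072 ≈ 3.1180e-5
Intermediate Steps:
j(a, X) = X + 50*a
1/((34629 - j(F, 219)) + E(262)) = 1/((34629 - (219 + 50*52)) + 262) = 1/((34629 - (219 + 2600)) + 262) = 1/((34629 - 1*2819) + 262) = 1/((34629 - 2819) + 262) = 1/(31810 + 262) = 1/32072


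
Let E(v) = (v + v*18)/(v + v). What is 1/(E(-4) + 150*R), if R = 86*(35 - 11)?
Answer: 2/619219 ≈ 3.2299e-6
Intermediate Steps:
E(v) = 19/2 (E(v) = (v + 18*v)/((2*v)) = (19*v)*(1/(2*v)) = 19/2)
R = 2064 (R = 86*24 = 2064)
1/(E(-4) + 150*R) = 1/(19/2 + 150*2064) = 1/(19/2 + 309600) = 1/(619219/2) = 2/619219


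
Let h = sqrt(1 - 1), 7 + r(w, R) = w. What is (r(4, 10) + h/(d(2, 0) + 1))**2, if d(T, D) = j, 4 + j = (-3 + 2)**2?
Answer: 9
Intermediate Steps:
r(w, R) = -7 + w
j = -3 (j = -4 + (-3 + 2)**2 = -4 + (-1)**2 = -4 + 1 = -3)
d(T, D) = -3
h = 0 (h = sqrt(0) = 0)
(r(4, 10) + h/(d(2, 0) + 1))**2 = ((-7 + 4) + 0/(-3 + 1))**2 = (-3 + 0/(-2))**2 = (-3 + 0*(-1/2))**2 = (-3 + 0)**2 = (-3)**2 = 9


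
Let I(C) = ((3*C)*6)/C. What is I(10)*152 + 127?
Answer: 2863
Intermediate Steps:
I(C) = 18 (I(C) = (18*C)/C = 18)
I(10)*152 + 127 = 18*152 + 127 = 2736 + 127 = 2863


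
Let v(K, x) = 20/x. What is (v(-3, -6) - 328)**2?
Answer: 988036/9 ≈ 1.0978e+5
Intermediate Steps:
(v(-3, -6) - 328)**2 = (20/(-6) - 328)**2 = (20*(-1/6) - 328)**2 = (-10/3 - 328)**2 = (-994/3)**2 = 988036/9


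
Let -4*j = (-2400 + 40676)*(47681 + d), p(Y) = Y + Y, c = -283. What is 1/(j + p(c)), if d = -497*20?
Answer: -1/361144195 ≈ -2.7690e-9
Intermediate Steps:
d = -9940
p(Y) = 2*Y
j = -361143629 (j = -(-2400 + 40676)*(47681 - 9940)/4 = -9569*37741 = -¼*1444574516 = -361143629)
1/(j + p(c)) = 1/(-361143629 + 2*(-283)) = 1/(-361143629 - 566) = 1/(-361144195) = -1/361144195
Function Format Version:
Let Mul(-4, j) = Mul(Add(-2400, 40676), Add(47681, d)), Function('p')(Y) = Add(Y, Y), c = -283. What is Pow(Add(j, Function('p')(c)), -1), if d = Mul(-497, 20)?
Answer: Rational(-1, 361144195) ≈ -2.7690e-9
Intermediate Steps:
d = -9940
Function('p')(Y) = Mul(2, Y)
j = -361143629 (j = Mul(Rational(-1, 4), Mul(Add(-2400, 40676), Add(47681, -9940))) = Mul(Rational(-1, 4), Mul(38276, 37741)) = Mul(Rational(-1, 4), 1444574516) = -361143629)
Pow(Add(j, Function('p')(c)), -1) = Pow(Add(-361143629, Mul(2, -283)), -1) = Pow(Add(-361143629, -566), -1) = Pow(-361144195, -1) = Rational(-1, 361144195)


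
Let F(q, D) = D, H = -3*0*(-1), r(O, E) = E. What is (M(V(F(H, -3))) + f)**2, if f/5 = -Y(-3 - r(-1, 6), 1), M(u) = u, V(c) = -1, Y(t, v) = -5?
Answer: 576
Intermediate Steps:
H = 0 (H = 0*(-1) = 0)
f = 25 (f = 5*(-1*(-5)) = 5*5 = 25)
(M(V(F(H, -3))) + f)**2 = (-1 + 25)**2 = 24**2 = 576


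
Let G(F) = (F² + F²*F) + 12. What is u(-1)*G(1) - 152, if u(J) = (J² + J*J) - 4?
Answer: -180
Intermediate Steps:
G(F) = 12 + F² + F³ (G(F) = (F² + F³) + 12 = 12 + F² + F³)
u(J) = -4 + 2*J² (u(J) = (J² + J²) - 4 = 2*J² - 4 = -4 + 2*J²)
u(-1)*G(1) - 152 = (-4 + 2*(-1)²)*(12 + 1² + 1³) - 152 = (-4 + 2*1)*(12 + 1 + 1) - 152 = (-4 + 2)*14 - 152 = -2*14 - 152 = -28 - 152 = -180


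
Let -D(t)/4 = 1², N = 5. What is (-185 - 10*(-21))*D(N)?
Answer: -100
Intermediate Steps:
D(t) = -4 (D(t) = -4*1² = -4*1 = -4)
(-185 - 10*(-21))*D(N) = (-185 - 10*(-21))*(-4) = (-185 + 210)*(-4) = 25*(-4) = -100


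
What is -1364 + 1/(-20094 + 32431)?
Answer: -16827667/12337 ≈ -1364.0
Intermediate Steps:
-1364 + 1/(-20094 + 32431) = -1364 + 1/12337 = -16827667/12337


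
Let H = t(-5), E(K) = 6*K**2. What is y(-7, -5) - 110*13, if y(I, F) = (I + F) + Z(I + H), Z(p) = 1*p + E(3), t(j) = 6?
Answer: -1389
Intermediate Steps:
H = 6
Z(p) = 54 + p (Z(p) = 1*p + 6*3**2 = p + 6*9 = p + 54 = 54 + p)
y(I, F) = 60 + F + 2*I (y(I, F) = (I + F) + (54 + (I + 6)) = (F + I) + (54 + (6 + I)) = (F + I) + (60 + I) = 60 + F + 2*I)
y(-7, -5) - 110*13 = (60 - 5 + 2*(-7)) - 110*13 = (60 - 5 - 14) - 1430 = 41 - 1430 = -1389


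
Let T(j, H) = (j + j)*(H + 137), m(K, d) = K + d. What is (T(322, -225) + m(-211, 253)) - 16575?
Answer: -73205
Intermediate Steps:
T(j, H) = 2*j*(137 + H) (T(j, H) = (2*j)*(137 + H) = 2*j*(137 + H))
(T(322, -225) + m(-211, 253)) - 16575 = (2*322*(137 - 225) + (-211 + 253)) - 16575 = (2*322*(-88) + 42) - 16575 = (-56672 + 42) - 16575 = -56630 - 16575 = -73205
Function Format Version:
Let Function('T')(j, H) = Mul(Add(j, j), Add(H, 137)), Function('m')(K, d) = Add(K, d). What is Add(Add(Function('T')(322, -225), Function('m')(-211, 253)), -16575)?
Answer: -73205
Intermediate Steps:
Function('T')(j, H) = Mul(2, j, Add(137, H)) (Function('T')(j, H) = Mul(Mul(2, j), Add(137, H)) = Mul(2, j, Add(137, H)))
Add(Add(Function('T')(322, -225), Function('m')(-211, 253)), -16575) = Add(Add(Mul(2, 322, Add(137, -225)), Add(-211, 253)), -16575) = Add(Add(Mul(2, 322, -88), 42), -16575) = Add(Add(-56672, 42), -16575) = Add(-56630, -16575) = -73205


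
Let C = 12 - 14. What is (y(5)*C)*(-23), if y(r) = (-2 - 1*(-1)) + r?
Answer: 184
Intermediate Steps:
y(r) = -1 + r (y(r) = (-2 + 1) + r = -1 + r)
C = -2
(y(5)*C)*(-23) = ((-1 + 5)*(-2))*(-23) = (4*(-2))*(-23) = -8*(-23) = 184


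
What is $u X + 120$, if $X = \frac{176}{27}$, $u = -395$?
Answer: $- \frac{66280}{27} \approx -2454.8$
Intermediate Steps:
$X = \frac{176}{27}$ ($X = 176 \cdot \frac{1}{27} = \frac{176}{27} \approx 6.5185$)
$u X + 120 = \left(-395\right) \frac{176}{27} + 120 = - \frac{69520}{27} + 120 = - \frac{66280}{27}$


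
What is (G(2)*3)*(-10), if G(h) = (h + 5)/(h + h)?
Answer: -105/2 ≈ -52.500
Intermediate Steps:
G(h) = (5 + h)/(2*h) (G(h) = (5 + h)/((2*h)) = (5 + h)*(1/(2*h)) = (5 + h)/(2*h))
(G(2)*3)*(-10) = (((½)*(5 + 2)/2)*3)*(-10) = (((½)*(½)*7)*3)*(-10) = ((7/4)*3)*(-10) = (21/4)*(-10) = -105/2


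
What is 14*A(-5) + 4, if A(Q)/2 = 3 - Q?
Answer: 228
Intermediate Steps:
A(Q) = 6 - 2*Q (A(Q) = 2*(3 - Q) = 6 - 2*Q)
14*A(-5) + 4 = 14*(6 - 2*(-5)) + 4 = 14*(6 + 10) + 4 = 14*16 + 4 = 224 + 4 = 228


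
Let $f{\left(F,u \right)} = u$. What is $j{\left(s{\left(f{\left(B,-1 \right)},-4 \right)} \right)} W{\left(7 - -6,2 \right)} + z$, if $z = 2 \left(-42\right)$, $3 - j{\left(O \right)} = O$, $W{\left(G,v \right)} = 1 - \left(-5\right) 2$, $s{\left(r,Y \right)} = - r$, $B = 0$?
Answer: $-62$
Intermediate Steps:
$W{\left(G,v \right)} = 11$ ($W{\left(G,v \right)} = 1 - -10 = 1 + 10 = 11$)
$j{\left(O \right)} = 3 - O$
$z = -84$
$j{\left(s{\left(f{\left(B,-1 \right)},-4 \right)} \right)} W{\left(7 - -6,2 \right)} + z = \left(3 - \left(-1\right) \left(-1\right)\right) 11 - 84 = \left(3 - 1\right) 11 - 84 = 2 \cdot 11 - 84 = 22 - 84 = -62$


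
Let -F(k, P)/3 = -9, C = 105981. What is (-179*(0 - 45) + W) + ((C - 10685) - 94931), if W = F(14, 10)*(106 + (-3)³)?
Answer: 10553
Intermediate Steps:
F(k, P) = 27 (F(k, P) = -3*(-9) = 27)
W = 2133 (W = 27*(106 + (-3)³) = 27*(106 - 27) = 27*79 = 2133)
(-179*(0 - 45) + W) + ((C - 10685) - 94931) = (-179*(0 - 45) + 2133) + ((105981 - 10685) - 94931) = (-179*(-45) + 2133) + (95296 - 94931) = (8055 + 2133) + 365 = 10188 + 365 = 10553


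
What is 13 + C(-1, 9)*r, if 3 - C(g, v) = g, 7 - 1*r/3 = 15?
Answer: -83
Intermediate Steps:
r = -24 (r = 21 - 3*15 = 21 - 45 = -24)
C(g, v) = 3 - g
13 + C(-1, 9)*r = 13 + (3 - 1*(-1))*(-24) = 13 + (3 + 1)*(-24) = 13 + 4*(-24) = 13 - 96 = -83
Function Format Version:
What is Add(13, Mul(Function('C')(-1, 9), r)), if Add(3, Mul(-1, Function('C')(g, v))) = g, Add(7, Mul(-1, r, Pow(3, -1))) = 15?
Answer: -83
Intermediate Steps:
r = -24 (r = Add(21, Mul(-3, 15)) = Add(21, -45) = -24)
Function('C')(g, v) = Add(3, Mul(-1, g))
Add(13, Mul(Function('C')(-1, 9), r)) = Add(13, Mul(Add(3, Mul(-1, -1)), -24)) = Add(13, Mul(Add(3, 1), -24)) = Add(13, Mul(4, -24)) = Add(13, -96) = -83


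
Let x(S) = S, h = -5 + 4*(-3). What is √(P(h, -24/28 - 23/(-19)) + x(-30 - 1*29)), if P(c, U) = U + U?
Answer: I*√1031149/133 ≈ 7.635*I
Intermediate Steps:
h = -17 (h = -5 - 12 = -17)
P(c, U) = 2*U
√(P(h, -24/28 - 23/(-19)) + x(-30 - 1*29)) = √(2*(-24/28 - 23/(-19)) + (-30 - 1*29)) = √(2*(-24*1/28 - 23*(-1/19)) + (-30 - 29)) = √(2*(-6/7 + 23/19) - 59) = √(2*(47/133) - 59) = √(94/133 - 59) = √(-7753/133) = I*√1031149/133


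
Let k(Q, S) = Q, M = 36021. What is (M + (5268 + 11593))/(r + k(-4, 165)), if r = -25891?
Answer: -52882/25895 ≈ -2.0422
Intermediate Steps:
(M + (5268 + 11593))/(r + k(-4, 165)) = (36021 + (5268 + 11593))/(-25891 - 4) = (36021 + 16861)/(-25895) = 52882*(-1/25895) = -52882/25895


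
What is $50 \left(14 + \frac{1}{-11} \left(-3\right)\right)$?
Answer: $\frac{7850}{11} \approx 713.64$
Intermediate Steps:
$50 \left(14 + \frac{1}{-11} \left(-3\right)\right) = 50 \left(14 - - \frac{3}{11}\right) = 50 \left(14 + \frac{3}{11}\right) = 50 \cdot \frac{157}{11} = \frac{7850}{11}$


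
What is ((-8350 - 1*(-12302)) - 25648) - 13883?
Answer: -35579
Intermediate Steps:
((-8350 - 1*(-12302)) - 25648) - 13883 = ((-8350 + 12302) - 25648) - 13883 = (3952 - 25648) - 13883 = -21696 - 13883 = -35579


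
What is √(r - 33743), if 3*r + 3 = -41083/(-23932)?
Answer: I*√43484021737809/35898 ≈ 183.69*I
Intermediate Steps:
r = -30713/71796 (r = -1 + (-41083/(-23932))/3 = -1 + (-41083*(-1/23932))/3 = -1 + (⅓)*(41083/23932) = -1 + 41083/71796 = -30713/71796 ≈ -0.42778)
√(r - 33743) = √(-30713/71796 - 33743) = √(-2422643141/71796) = I*√43484021737809/35898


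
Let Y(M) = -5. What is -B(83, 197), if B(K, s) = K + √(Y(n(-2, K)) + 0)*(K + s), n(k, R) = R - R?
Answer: -83 - 280*I*√5 ≈ -83.0 - 626.1*I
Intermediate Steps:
n(k, R) = 0
B(K, s) = K + I*√5*(K + s) (B(K, s) = K + √(-5 + 0)*(K + s) = K + √(-5)*(K + s) = K + (I*√5)*(K + s) = K + I*√5*(K + s))
-B(83, 197) = -(83 + I*83*√5 + I*197*√5) = -(83 + 83*I*√5 + 197*I*√5) = -(83 + 280*I*√5) = -83 - 280*I*√5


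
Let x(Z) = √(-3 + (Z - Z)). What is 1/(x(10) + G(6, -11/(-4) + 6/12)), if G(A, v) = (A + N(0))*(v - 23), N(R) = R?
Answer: -158/18727 - 4*I*√3/56181 ≈ -0.008437 - 0.00012332*I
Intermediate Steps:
x(Z) = I*√3 (x(Z) = √(-3 + 0) = √(-3) = I*√3)
G(A, v) = A*(-23 + v) (G(A, v) = (A + 0)*(v - 23) = A*(-23 + v))
1/(x(10) + G(6, -11/(-4) + 6/12)) = 1/(I*√3 + 6*(-23 + (-11/(-4) + 6/12))) = 1/(I*√3 + 6*(-23 + (-11*(-¼) + 6*(1/12)))) = 1/(I*√3 + 6*(-23 + (11/4 + ½))) = 1/(I*√3 + 6*(-23 + 13/4)) = 1/(I*√3 + 6*(-79/4)) = 1/(I*√3 - 237/2) = 1/(-237/2 + I*√3)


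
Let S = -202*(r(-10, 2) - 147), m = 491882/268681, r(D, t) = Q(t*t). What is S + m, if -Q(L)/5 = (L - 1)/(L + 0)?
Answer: 16364462707/537362 ≈ 30453.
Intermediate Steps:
Q(L) = -5*(-1 + L)/L (Q(L) = -5*(L - 1)/(L + 0) = -5*(-1 + L)/L)
r(D, t) = -5 + 5/t² (r(D, t) = -5 + 5/((t*t)) = -5 + 5/(t²) = -5 + 5/t²)
m = 491882/268681 (m = 491882*(1/268681) = 491882/268681 ≈ 1.8307)
S = 60903/2 (S = -202*((-5 + 5/2²) - 147) = -202*((-5 + 5*(¼)) - 147) = -202*((-5 + 5/4) - 147) = -202*(-15/4 - 147) = -202*(-603/4) = 60903/2 ≈ 30452.)
S + m = 60903/2 + 491882/268681 = 16364462707/537362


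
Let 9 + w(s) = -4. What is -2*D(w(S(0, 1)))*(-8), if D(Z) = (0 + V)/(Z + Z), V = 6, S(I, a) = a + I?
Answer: -48/13 ≈ -3.6923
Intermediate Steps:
S(I, a) = I + a
w(s) = -13 (w(s) = -9 - 4 = -13)
D(Z) = 3/Z (D(Z) = (0 + 6)/(Z + Z) = 6/((2*Z)) = 6*(1/(2*Z)) = 3/Z)
-2*D(w(S(0, 1)))*(-8) = -6/(-13)*(-8) = -6*(-1)/13*(-8) = -2*(-3/13)*(-8) = (6/13)*(-8) = -48/13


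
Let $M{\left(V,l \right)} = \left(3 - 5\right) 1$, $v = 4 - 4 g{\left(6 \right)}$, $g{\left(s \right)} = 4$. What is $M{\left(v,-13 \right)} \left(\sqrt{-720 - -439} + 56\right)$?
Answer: $-112 - 2 i \sqrt{281} \approx -112.0 - 33.526 i$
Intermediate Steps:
$v = -12$ ($v = 4 - 16 = -12$)
$M{\left(V,l \right)} = -2$ ($M{\left(V,l \right)} = \left(-2\right) 1 = -2$)
$M{\left(v,-13 \right)} \left(\sqrt{-720 - -439} + 56\right) = - 2 \left(\sqrt{-720 - -439} + 56\right) = - 2 \left(\sqrt{-720 + 439} + 56\right) = - 2 \left(\sqrt{-281} + 56\right) = - 2 \left(i \sqrt{281} + 56\right) = - 2 \left(56 + i \sqrt{281}\right) = -112 - 2 i \sqrt{281}$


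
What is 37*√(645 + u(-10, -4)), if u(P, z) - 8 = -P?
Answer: 37*√663 ≈ 952.71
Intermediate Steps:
u(P, z) = 8 - P
37*√(645 + u(-10, -4)) = 37*√(645 + (8 - 1*(-10))) = 37*√(645 + (8 + 10)) = 37*√(645 + 18) = 37*√663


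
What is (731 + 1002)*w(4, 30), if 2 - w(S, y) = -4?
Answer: 10398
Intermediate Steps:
w(S, y) = 6 (w(S, y) = 2 - 1*(-4) = 2 + 4 = 6)
(731 + 1002)*w(4, 30) = (731 + 1002)*6 = 1733*6 = 10398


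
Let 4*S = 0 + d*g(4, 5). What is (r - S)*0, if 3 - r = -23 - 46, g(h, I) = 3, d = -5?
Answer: 0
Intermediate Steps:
r = 72 (r = 3 - (-23 - 46) = 3 - 1*(-69) = 3 + 69 = 72)
S = -15/4 (S = (0 - 5*3)/4 = (0 - 15)/4 = (¼)*(-15) = -15/4 ≈ -3.7500)
(r - S)*0 = (72 - 1*(-15/4))*0 = (72 + 15/4)*0 = (303/4)*0 = 0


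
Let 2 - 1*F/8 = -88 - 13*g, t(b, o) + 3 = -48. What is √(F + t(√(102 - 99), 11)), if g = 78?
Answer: √8781 ≈ 93.707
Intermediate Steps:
t(b, o) = -51 (t(b, o) = -3 - 48 = -51)
F = 8832 (F = 16 - 8*(-88 - 13*78) = 16 - 8*(-88 - 1014) = 16 - 8*(-1102) = 16 + 8816 = 8832)
√(F + t(√(102 - 99), 11)) = √(8832 - 51) = √8781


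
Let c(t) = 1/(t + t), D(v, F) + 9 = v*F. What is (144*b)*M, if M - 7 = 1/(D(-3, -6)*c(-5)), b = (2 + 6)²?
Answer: 54272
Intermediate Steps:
b = 64 (b = 8² = 64)
D(v, F) = -9 + F*v (D(v, F) = -9 + v*F = -9 + F*v)
c(t) = 1/(2*t)
M = 53/9 (M = 7 + 1/((-9 - 6*(-3))*(((½)/(-5)))) = 7 + 1/((-9 + 18)*(((½)*(-⅕)))) = 7 + 1/(9*(-⅒)) = 7 + (⅑)*(-10) = 7 - 10/9 = 53/9 ≈ 5.8889)
(144*b)*M = (144*64)*(53/9) = 9216*(53/9) = 54272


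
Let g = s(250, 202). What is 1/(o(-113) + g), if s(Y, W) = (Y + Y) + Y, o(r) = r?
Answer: 1/637 ≈ 0.0015699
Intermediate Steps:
s(Y, W) = 3*Y (s(Y, W) = 2*Y + Y = 3*Y)
g = 750 (g = 3*250 = 750)
1/(o(-113) + g) = 1/(-113 + 750) = 1/637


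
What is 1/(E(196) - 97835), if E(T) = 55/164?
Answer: -164/16044885 ≈ -1.0221e-5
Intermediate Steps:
E(T) = 55/164 (E(T) = 55*(1/164) = 55/164)
1/(E(196) - 97835) = 1/(55/164 - 97835) = 1/(-16044885/164) = -164/16044885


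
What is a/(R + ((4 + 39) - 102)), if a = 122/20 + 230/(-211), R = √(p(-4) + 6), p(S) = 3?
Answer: -10571/118160 ≈ -0.089463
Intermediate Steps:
R = 3 (R = √(3 + 6) = √9 = 3)
a = 10571/2110 (a = 122*(1/20) + 230*(-1/211) = 61/10 - 230/211 = 10571/2110 ≈ 5.0099)
a/(R + ((4 + 39) - 102)) = (10571/2110)/(3 + ((4 + 39) - 102)) = (10571/2110)/(3 + (43 - 102)) = (10571/2110)/(3 - 59) = (10571/2110)/(-56) = -1/56*10571/2110 = -10571/118160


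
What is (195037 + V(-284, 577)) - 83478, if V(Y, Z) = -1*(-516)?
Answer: 112075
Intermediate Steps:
V(Y, Z) = 516
(195037 + V(-284, 577)) - 83478 = (195037 + 516) - 83478 = 195553 - 83478 = 112075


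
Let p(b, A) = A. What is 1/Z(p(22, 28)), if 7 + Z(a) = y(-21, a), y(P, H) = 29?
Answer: 1/22 ≈ 0.045455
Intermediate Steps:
Z(a) = 22 (Z(a) = -7 + 29 = 22)
1/Z(p(22, 28)) = 1/22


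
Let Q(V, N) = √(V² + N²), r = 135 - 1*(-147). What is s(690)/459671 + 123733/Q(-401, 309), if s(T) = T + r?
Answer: 972/459671 + 123733*√256282/256282 ≈ 244.42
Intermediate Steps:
r = 282 (r = 135 + 147 = 282)
Q(V, N) = √(N² + V²)
s(T) = 282 + T (s(T) = T + 282 = 282 + T)
s(690)/459671 + 123733/Q(-401, 309) = (282 + 690)/459671 + 123733/(√(309² + (-401)²)) = 972*(1/459671) + 123733/(√(95481 + 160801)) = 972/459671 + 123733/(√256282) = 972/459671 + 123733*(√256282/256282) = 972/459671 + 123733*√256282/256282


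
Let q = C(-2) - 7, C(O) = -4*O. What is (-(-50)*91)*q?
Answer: 4550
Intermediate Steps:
q = 1 (q = -4*(-2) - 7 = 8 - 7 = 1)
(-(-50)*91)*q = -(-50)*91*1 = -50*(-91)*1 = 4550*1 = 4550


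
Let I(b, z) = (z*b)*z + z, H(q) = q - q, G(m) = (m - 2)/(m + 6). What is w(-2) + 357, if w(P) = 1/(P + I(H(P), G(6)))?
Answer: 1782/5 ≈ 356.40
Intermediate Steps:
G(m) = (-2 + m)/(6 + m)
H(q) = 0
I(b, z) = z + b*z² (I(b, z) = (b*z)*z + z = b*z² + z = z + b*z²)
w(P) = 1/(⅓ + P) (w(P) = 1/(P + ((-2 + 6)/(6 + 6))*(1 + 0*((-2 + 6)/(6 + 6)))) = 1/(P + (4/12)*(1 + 0*(4/12))) = 1/(P + ((1/12)*4)*(1 + 0*((1/12)*4))) = 1/(P + (1 + 0*(⅓))/3) = 1/(P + (1 + 0)/3) = 1/(P + (⅓)*1) = 1/(P + ⅓) = 1/(⅓ + P))
w(-2) + 357 = 3/(1 + 3*(-2)) + 357 = 3/(1 - 6) + 357 = 3/(-5) + 357 = 3*(-⅕) + 357 = -⅗ + 357 = 1782/5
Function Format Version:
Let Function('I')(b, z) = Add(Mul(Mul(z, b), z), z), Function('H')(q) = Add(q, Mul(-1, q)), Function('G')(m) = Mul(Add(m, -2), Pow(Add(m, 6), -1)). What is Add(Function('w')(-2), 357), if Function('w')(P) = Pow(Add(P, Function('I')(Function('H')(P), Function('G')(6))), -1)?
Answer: Rational(1782, 5) ≈ 356.40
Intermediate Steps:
Function('G')(m) = Mul(Pow(Add(6, m), -1), Add(-2, m)) (Function('G')(m) = Mul(Add(-2, m), Pow(Add(6, m), -1)) = Mul(Pow(Add(6, m), -1), Add(-2, m)))
Function('H')(q) = 0
Function('I')(b, z) = Add(z, Mul(b, Pow(z, 2))) (Function('I')(b, z) = Add(Mul(Mul(b, z), z), z) = Add(Mul(b, Pow(z, 2)), z) = Add(z, Mul(b, Pow(z, 2))))
Function('w')(P) = Pow(Add(Rational(1, 3), P), -1) (Function('w')(P) = Pow(Add(P, Mul(Mul(Pow(Add(6, 6), -1), Add(-2, 6)), Add(1, Mul(0, Mul(Pow(Add(6, 6), -1), Add(-2, 6)))))), -1) = Pow(Add(P, Mul(Mul(Pow(12, -1), 4), Add(1, Mul(0, Mul(Pow(12, -1), 4))))), -1) = Pow(Add(P, Mul(Mul(Rational(1, 12), 4), Add(1, Mul(0, Mul(Rational(1, 12), 4))))), -1) = Pow(Add(P, Mul(Rational(1, 3), Add(1, Mul(0, Rational(1, 3))))), -1) = Pow(Add(P, Mul(Rational(1, 3), Add(1, 0))), -1) = Pow(Add(P, Mul(Rational(1, 3), 1)), -1) = Pow(Add(P, Rational(1, 3)), -1) = Pow(Add(Rational(1, 3), P), -1))
Add(Function('w')(-2), 357) = Add(Mul(3, Pow(Add(1, Mul(3, -2)), -1)), 357) = Add(Mul(3, Pow(Add(1, -6), -1)), 357) = Add(Mul(3, Pow(-5, -1)), 357) = Add(Mul(3, Rational(-1, 5)), 357) = Add(Rational(-3, 5), 357) = Rational(1782, 5)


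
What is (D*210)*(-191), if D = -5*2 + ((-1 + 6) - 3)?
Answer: 320880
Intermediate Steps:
D = -8 (D = -10 + (5 - 3) = -10 + 2 = -8)
(D*210)*(-191) = -8*210*(-191) = -1680*(-191) = 320880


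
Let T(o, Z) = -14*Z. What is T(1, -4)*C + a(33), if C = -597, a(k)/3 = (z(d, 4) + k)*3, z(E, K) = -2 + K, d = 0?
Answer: -33117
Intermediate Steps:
a(k) = 18 + 9*k (a(k) = 3*(((-2 + 4) + k)*3) = 3*((2 + k)*3) = 3*(6 + 3*k) = 18 + 9*k)
T(1, -4)*C + a(33) = -14*(-4)*(-597) + (18 + 9*33) = 56*(-597) + (18 + 297) = -33432 + 315 = -33117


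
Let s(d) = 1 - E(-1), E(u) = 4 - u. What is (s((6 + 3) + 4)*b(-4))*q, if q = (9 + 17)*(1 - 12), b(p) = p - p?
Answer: 0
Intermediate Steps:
b(p) = 0
q = -286 (q = 26*(-11) = -286)
s(d) = -4 (s(d) = 1 - (4 - 1*(-1)) = 1 - (4 + 1) = 1 - 1*5 = 1 - 5 = -4)
(s((6 + 3) + 4)*b(-4))*q = -4*0*(-286) = 0*(-286) = 0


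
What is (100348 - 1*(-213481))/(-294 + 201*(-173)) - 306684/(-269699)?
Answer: -73884879643/9457534833 ≈ -7.8123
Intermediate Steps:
(100348 - 1*(-213481))/(-294 + 201*(-173)) - 306684/(-269699) = (100348 + 213481)/(-294 - 34773) - 306684*(-1/269699) = 313829/(-35067) + 306684/269699 = 313829*(-1/35067) + 306684/269699 = -313829/35067 + 306684/269699 = -73884879643/9457534833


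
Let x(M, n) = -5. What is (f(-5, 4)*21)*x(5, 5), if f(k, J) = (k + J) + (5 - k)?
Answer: -945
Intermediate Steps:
f(k, J) = 5 + J (f(k, J) = (J + k) + (5 - k) = 5 + J)
(f(-5, 4)*21)*x(5, 5) = ((5 + 4)*21)*(-5) = (9*21)*(-5) = 189*(-5) = -945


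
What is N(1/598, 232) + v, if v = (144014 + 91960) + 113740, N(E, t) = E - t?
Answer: 208990237/598 ≈ 3.4948e+5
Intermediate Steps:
v = 349714 (v = 235974 + 113740 = 349714)
N(1/598, 232) + v = (1/598 - 1*232) + 349714 = (1/598 - 232) + 349714 = -138735/598 + 349714 = 208990237/598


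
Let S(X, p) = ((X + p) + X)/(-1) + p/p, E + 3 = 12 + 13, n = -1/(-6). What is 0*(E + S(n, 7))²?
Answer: 0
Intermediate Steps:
n = ⅙ (n = -1*(-⅙) = ⅙ ≈ 0.16667)
E = 22 (E = -3 + (12 + 13) = -3 + 25 = 22)
S(X, p) = 1 - p - 2*X (S(X, p) = (p + 2*X)*(-1) + 1 = (-p - 2*X) + 1 = 1 - p - 2*X)
0*(E + S(n, 7))² = 0*(22 + (1 - 1*7 - 2*⅙))² = 0*(22 + (1 - 7 - ⅓))² = 0*(22 - 19/3)² = 0*(47/3)² = 0*(2209/9) = 0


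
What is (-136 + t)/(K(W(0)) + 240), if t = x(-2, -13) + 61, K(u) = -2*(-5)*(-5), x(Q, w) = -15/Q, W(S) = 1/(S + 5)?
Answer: -27/76 ≈ -0.35526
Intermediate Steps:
W(S) = 1/(5 + S)
K(u) = -50 (K(u) = 10*(-5) = -50)
t = 137/2 (t = -15/(-2) + 61 = -15*(-½) + 61 = 15/2 + 61 = 137/2 ≈ 68.500)
(-136 + t)/(K(W(0)) + 240) = (-136 + 137/2)/(-50 + 240) = -135/2/190 = -135/2*1/190 = -27/76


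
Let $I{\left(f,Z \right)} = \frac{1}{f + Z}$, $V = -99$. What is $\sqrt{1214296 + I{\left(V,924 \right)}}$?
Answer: $\frac{\sqrt{33059208633}}{165} \approx 1102.0$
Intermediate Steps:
$I{\left(f,Z \right)} = \frac{1}{Z + f}$
$\sqrt{1214296 + I{\left(V,924 \right)}} = \sqrt{1214296 + \frac{1}{924 - 99}} = \sqrt{1214296 + \frac{1}{825}} = \sqrt{\frac{1001794201}{825}} = \frac{\sqrt{33059208633}}{165}$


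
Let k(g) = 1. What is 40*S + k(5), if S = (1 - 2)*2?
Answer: -79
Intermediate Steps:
S = -2 (S = -1*2 = -2)
40*S + k(5) = 40*(-2) + 1 = -80 + 1 = -79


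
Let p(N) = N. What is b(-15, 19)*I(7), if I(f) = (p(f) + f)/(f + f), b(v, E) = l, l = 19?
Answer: 19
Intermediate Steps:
b(v, E) = 19
I(f) = 1 (I(f) = (f + f)/(f + f) = (2*f)/((2*f)) = (2*f)*(1/(2*f)) = 1)
b(-15, 19)*I(7) = 19*1 = 19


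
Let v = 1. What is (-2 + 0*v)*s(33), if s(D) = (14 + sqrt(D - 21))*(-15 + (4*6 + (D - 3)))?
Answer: -1092 - 156*sqrt(3) ≈ -1362.2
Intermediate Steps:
s(D) = (6 + D)*(14 + sqrt(-21 + D)) (s(D) = (14 + sqrt(-21 + D))*(-15 + (24 + (-3 + D))) = (14 + sqrt(-21 + D))*(-15 + (21 + D)) = (14 + sqrt(-21 + D))*(6 + D) = (6 + D)*(14 + sqrt(-21 + D)))
(-2 + 0*v)*s(33) = (-2 + 0*1)*(84 + 6*sqrt(-21 + 33) + 14*33 + 33*sqrt(-21 + 33)) = (-2 + 0)*(84 + 6*sqrt(12) + 462 + 33*sqrt(12)) = -2*(84 + 6*(2*sqrt(3)) + 462 + 33*(2*sqrt(3))) = -2*(84 + 12*sqrt(3) + 462 + 66*sqrt(3)) = -2*(546 + 78*sqrt(3)) = -1092 - 156*sqrt(3)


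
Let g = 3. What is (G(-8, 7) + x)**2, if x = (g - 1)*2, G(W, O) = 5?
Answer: 81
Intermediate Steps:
x = 4 (x = (3 - 1)*2 = 2*2 = 4)
(G(-8, 7) + x)**2 = (5 + 4)**2 = 9**2 = 81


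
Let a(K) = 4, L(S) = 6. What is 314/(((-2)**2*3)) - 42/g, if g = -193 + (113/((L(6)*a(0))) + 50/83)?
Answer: 8457239/320466 ≈ 26.390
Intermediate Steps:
g = -373877/1992 (g = -193 + (113/((6*4)) + 50/83) = -193 + (113/24 + 50*(1/83)) = -193 + (113*(1/24) + 50/83) = -193 + (113/24 + 50/83) = -193 + 10579/1992 = -373877/1992 ≈ -187.69)
314/(((-2)**2*3)) - 42/g = 314/(((-2)**2*3)) - 42/(-373877/1992) = 314/((4*3)) - 42*(-1992/373877) = 314/12 + 11952/53411 = 314*(1/12) + 11952/53411 = 157/6 + 11952/53411 = 8457239/320466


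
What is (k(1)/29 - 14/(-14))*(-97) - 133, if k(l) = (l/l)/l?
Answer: -6767/29 ≈ -233.34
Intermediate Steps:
k(l) = 1/l
(k(1)/29 - 14/(-14))*(-97) - 133 = (1/(1*29) - 14/(-14))*(-97) - 133 = (1*(1/29) - 14*(-1/14))*(-97) - 133 = (1/29 + 1)*(-97) - 133 = (30/29)*(-97) - 133 = -2910/29 - 133 = -6767/29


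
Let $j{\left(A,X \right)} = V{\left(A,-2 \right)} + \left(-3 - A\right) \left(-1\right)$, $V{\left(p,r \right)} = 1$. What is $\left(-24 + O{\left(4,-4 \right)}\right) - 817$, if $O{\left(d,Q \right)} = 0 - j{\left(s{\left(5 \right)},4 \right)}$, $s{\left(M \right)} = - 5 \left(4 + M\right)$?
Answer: $-800$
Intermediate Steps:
$s{\left(M \right)} = -20 - 5 M$
$j{\left(A,X \right)} = 4 + A$ ($j{\left(A,X \right)} = 1 + \left(-3 - A\right) \left(-1\right) = 1 + \left(3 + A\right) = 4 + A$)
$O{\left(d,Q \right)} = 41$ ($O{\left(d,Q \right)} = 0 - \left(4 - 45\right) = 0 - -41 = 0 + 41 = 41$)
$\left(-24 + O{\left(4,-4 \right)}\right) - 817 = \left(-24 + 41\right) - 817 = 17 - 817 = -800$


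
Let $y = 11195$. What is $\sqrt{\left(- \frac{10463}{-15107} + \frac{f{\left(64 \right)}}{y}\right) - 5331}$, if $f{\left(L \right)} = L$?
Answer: $\frac{i \sqrt{152460185783373806430}}{169122865} \approx 73.009 i$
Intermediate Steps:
$\sqrt{\left(- \frac{10463}{-15107} + \frac{f{\left(64 \right)}}{y}\right) - 5331} = \sqrt{\left(- \frac{10463}{-15107} + \frac{64}{11195}\right) - 5331} = \sqrt{\left(\left(-10463\right) \left(- \frac{1}{15107}\right) + 64 \cdot \frac{1}{11195}\right) - 5331} = \sqrt{\left(\frac{10463}{15107} + \frac{64}{11195}\right) - 5331} = \sqrt{\frac{118100133}{169122865} - 5331} = \sqrt{- \frac{901475893182}{169122865}} = \frac{i \sqrt{152460185783373806430}}{169122865}$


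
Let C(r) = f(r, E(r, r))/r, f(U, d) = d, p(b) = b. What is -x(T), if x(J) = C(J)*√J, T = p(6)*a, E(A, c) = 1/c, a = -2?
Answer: -I*√3/72 ≈ -0.024056*I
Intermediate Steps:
T = -12 (T = 6*(-2) = -12)
C(r) = r⁻² (C(r) = 1/(r*r) = r⁻²)
x(J) = J^(-3/2) (x(J) = √J/J² = J^(-3/2))
-x(T) = -1/(-12)^(3/2) = -I*√3/72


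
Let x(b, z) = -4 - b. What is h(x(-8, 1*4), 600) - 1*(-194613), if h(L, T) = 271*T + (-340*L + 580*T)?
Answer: 703853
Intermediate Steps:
h(L, T) = -340*L + 851*T
h(x(-8, 1*4), 600) - 1*(-194613) = (-340*(-4 - 1*(-8)) + 851*600) - 1*(-194613) = (-340*(-4 + 8) + 510600) + 194613 = (-340*4 + 510600) + 194613 = (-1360 + 510600) + 194613 = 509240 + 194613 = 703853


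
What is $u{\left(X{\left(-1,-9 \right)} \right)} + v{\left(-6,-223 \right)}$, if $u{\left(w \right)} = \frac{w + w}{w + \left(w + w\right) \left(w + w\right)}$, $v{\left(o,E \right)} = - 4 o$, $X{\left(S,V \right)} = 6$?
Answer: $\frac{602}{25} \approx 24.08$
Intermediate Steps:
$u{\left(w \right)} = \frac{2 w}{w + 4 w^{2}}$ ($u{\left(w \right)} = \frac{2 w}{w + 2 w 2 w} = \frac{2 w}{w + 4 w^{2}}$)
$u{\left(X{\left(-1,-9 \right)} \right)} + v{\left(-6,-223 \right)} = \frac{2}{1 + 4 \cdot 6} - -24 = \frac{2}{1 + 24} + 24 = \frac{2}{25} + 24 = \frac{602}{25}$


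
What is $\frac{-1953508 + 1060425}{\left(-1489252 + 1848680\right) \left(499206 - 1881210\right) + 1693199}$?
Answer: $\frac{893083}{496729240513} \approx 1.7979 \cdot 10^{-6}$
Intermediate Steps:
$\frac{-1953508 + 1060425}{\left(-1489252 + 1848680\right) \left(499206 - 1881210\right) + 1693199} = - \frac{893083}{359428 \left(-1382004\right) + 1693199} = - \frac{893083}{-496730933712 + 1693199} = - \frac{893083}{-496729240513} = \left(-893083\right) \left(- \frac{1}{496729240513}\right) = \frac{893083}{496729240513}$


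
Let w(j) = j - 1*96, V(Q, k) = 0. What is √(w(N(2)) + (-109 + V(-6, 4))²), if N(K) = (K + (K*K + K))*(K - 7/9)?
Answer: √106153/3 ≈ 108.60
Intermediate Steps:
N(K) = (-7/9 + K)*(K² + 2*K) (N(K) = (K + (K² + K))*(K - 7*⅑) = (K + (K + K²))*(K - 7/9) = (K² + 2*K)*(-7/9 + K) = (-7/9 + K)*(K² + 2*K))
w(j) = -96 + j (w(j) = j - 96 = -96 + j)
√(w(N(2)) + (-109 + V(-6, 4))²) = √((-96 + (⅑)*2*(-14 + 9*2² + 11*2)) + (-109 + 0)²) = √((-96 + (⅑)*2*(-14 + 9*4 + 22)) + (-109)²) = √((-96 + (⅑)*2*(-14 + 36 + 22)) + 11881) = √((-96 + (⅑)*2*44) + 11881) = √((-96 + 88/9) + 11881) = √(-776/9 + 11881) = √(106153/9) = √106153/3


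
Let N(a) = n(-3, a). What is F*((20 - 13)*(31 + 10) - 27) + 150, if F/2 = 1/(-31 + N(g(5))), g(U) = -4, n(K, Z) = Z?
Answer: 946/7 ≈ 135.14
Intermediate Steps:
N(a) = a
F = -2/35 (F = 2/(-31 - 4) = 2/(-35) = 2*(-1/35) = -2/35 ≈ -0.057143)
F*((20 - 13)*(31 + 10) - 27) + 150 = -2*((20 - 13)*(31 + 10) - 27)/35 + 150 = -2*(7*41 - 27)/35 + 150 = -2*(287 - 27)/35 + 150 = -2/35*260 + 150 = -104/7 + 150 = 946/7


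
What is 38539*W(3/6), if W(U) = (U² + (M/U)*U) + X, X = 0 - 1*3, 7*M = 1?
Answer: -2813347/28 ≈ -1.0048e+5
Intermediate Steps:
M = ⅐ (M = (⅐)*1 = ⅐ ≈ 0.14286)
X = -3 (X = 0 - 3 = -3)
W(U) = -20/7 + U² (W(U) = (U² + (1/(7*U))*U) - 3 = (U² + ⅐) - 3 = (⅐ + U²) - 3 = -20/7 + U²)
38539*W(3/6) = 38539*(-20/7 + (3/6)²) = 38539*(-20/7 + (3*(⅙))²) = 38539*(-20/7 + (½)²) = 38539*(-20/7 + ¼) = 38539*(-73/28) = -2813347/28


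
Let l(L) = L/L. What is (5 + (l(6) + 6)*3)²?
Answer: 676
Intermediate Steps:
l(L) = 1
(5 + (l(6) + 6)*3)² = (5 + (1 + 6)*3)² = (5 + 7*3)² = (5 + 21)² = 26² = 676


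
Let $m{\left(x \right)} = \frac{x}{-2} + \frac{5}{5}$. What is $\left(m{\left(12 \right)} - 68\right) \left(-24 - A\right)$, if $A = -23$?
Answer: $73$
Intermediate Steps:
$m{\left(x \right)} = 1 - \frac{x}{2}$ ($m{\left(x \right)} = x \left(- \frac{1}{2}\right) + 5 \cdot \frac{1}{5} = - \frac{x}{2} + 1 = 1 - \frac{x}{2}$)
$\left(m{\left(12 \right)} - 68\right) \left(-24 - A\right) = \left(\left(1 - 6\right) - 68\right) \left(-24 - -23\right) = \left(\left(1 - 6\right) - 68\right) \left(-24 + 23\right) = \left(-5 - 68\right) \left(-1\right) = \left(-73\right) \left(-1\right) = 73$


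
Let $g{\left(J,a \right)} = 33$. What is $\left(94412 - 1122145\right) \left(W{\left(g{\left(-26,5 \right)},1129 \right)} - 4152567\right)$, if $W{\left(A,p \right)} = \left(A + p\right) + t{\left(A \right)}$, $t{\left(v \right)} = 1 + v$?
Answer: $4266500971943$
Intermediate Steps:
$W{\left(A,p \right)} = 1 + p + 2 A$ ($W{\left(A,p \right)} = \left(A + p\right) + \left(1 + A\right) = 1 + p + 2 A$)
$\left(94412 - 1122145\right) \left(W{\left(g{\left(-26,5 \right)},1129 \right)} - 4152567\right) = \left(94412 - 1122145\right) \left(\left(1 + 1129 + 2 \cdot 33\right) - 4152567\right) = - 1027733 \left(\left(1 + 1129 + 66\right) - 4152567\right) = - 1027733 \left(1196 - 4152567\right) = \left(-1027733\right) \left(-4151371\right) = 4266500971943$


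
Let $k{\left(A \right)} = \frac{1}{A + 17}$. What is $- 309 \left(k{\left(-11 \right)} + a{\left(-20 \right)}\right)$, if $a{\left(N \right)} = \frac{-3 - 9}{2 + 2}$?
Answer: $\frac{1751}{2} \approx 875.5$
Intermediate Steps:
$a{\left(N \right)} = -3$ ($a{\left(N \right)} = - \frac{12}{4} = \left(-12\right) \frac{1}{4} = -3$)
$k{\left(A \right)} = \frac{1}{17 + A}$
$- 309 \left(k{\left(-11 \right)} + a{\left(-20 \right)}\right) = - 309 \left(\frac{1}{17 - 11} - 3\right) = - 309 \left(\frac{1}{6} - 3\right) = \left(-309\right) \left(- \frac{17}{6}\right) = \frac{1751}{2}$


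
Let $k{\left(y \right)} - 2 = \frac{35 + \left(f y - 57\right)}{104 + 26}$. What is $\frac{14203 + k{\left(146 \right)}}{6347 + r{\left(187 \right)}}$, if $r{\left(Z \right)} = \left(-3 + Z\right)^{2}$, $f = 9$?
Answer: $\frac{923971}{2613195} \approx 0.35358$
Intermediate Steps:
$k{\left(y \right)} = \frac{119}{65} + \frac{9 y}{130}$ ($k{\left(y \right)} = 2 + \frac{35 + \left(9 y - 57\right)}{104 + 26} = 2 + \frac{35 + \left(-57 + 9 y\right)}{130} = 2 + \left(-22 + 9 y\right) \frac{1}{130} = 2 + \left(- \frac{11}{65} + \frac{9 y}{130}\right) = \frac{119}{65} + \frac{9 y}{130}$)
$\frac{14203 + k{\left(146 \right)}}{6347 + r{\left(187 \right)}} = \frac{14203 + \left(\frac{119}{65} + \frac{9}{130} \cdot 146\right)}{6347 + \left(-3 + 187\right)^{2}} = \frac{14203 + \left(\frac{119}{65} + \frac{657}{65}\right)}{6347 + 184^{2}} = \frac{14203 + \frac{776}{65}}{6347 + 33856} = \frac{923971}{65 \cdot 40203} = \frac{923971}{65} \cdot \frac{1}{40203} = \frac{923971}{2613195}$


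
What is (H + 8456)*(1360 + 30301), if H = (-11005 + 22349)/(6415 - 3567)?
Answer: 47677571697/178 ≈ 2.6785e+8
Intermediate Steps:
H = 709/178 (H = 11344/2848 = 11344*(1/2848) = 709/178 ≈ 3.9831)
(H + 8456)*(1360 + 30301) = (709/178 + 8456)*(1360 + 30301) = (1505877/178)*31661 = 47677571697/178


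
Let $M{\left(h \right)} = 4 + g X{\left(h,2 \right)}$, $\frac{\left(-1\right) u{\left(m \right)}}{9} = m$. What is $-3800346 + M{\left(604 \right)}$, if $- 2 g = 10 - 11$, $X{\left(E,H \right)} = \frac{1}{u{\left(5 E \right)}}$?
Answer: $- \frac{206586591121}{54360} \approx -3.8003 \cdot 10^{6}$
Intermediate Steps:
$u{\left(m \right)} = - 9 m$
$X{\left(E,H \right)} = - \frac{1}{45 E}$ ($X{\left(E,H \right)} = \frac{1}{\left(-9\right) 5 E} = \frac{1}{\left(-45\right) E} = - \frac{1}{45 E}$)
$g = \frac{1}{2}$ ($g = - \frac{10 - 11}{2} = \left(- \frac{1}{2}\right) \left(-1\right) = \frac{1}{2} \approx 0.5$)
$M{\left(h \right)} = 4 - \frac{1}{90 h}$ ($M{\left(h \right)} = 4 + \frac{\left(- \frac{1}{45}\right) \frac{1}{h}}{2} = 4 - \frac{1}{90 h}$)
$-3800346 + M{\left(604 \right)} = -3800346 + \left(4 - \frac{1}{90 \cdot 604}\right) = -3800346 + \left(4 - \frac{1}{54360}\right) = -3800346 + \frac{217439}{54360} = - \frac{206586591121}{54360}$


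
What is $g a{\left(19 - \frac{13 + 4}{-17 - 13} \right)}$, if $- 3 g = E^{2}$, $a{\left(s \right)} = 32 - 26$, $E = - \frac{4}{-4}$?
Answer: $-2$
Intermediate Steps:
$E = 1$ ($E = \left(-4\right) \left(- \frac{1}{4}\right) = 1$)
$a{\left(s \right)} = 6$
$g = - \frac{1}{3}$ ($g = - \frac{1^{2}}{3} = \left(- \frac{1}{3}\right) 1 = - \frac{1}{3} \approx -0.33333$)
$g a{\left(19 - \frac{13 + 4}{-17 - 13} \right)} = \left(- \frac{1}{3}\right) 6 = -2$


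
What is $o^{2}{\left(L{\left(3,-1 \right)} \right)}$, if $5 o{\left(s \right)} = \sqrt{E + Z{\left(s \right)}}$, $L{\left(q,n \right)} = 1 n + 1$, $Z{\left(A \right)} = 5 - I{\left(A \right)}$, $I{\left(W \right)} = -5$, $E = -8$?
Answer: $\frac{2}{25} \approx 0.08$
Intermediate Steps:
$Z{\left(A \right)} = 10$ ($Z{\left(A \right)} = 5 - -5 = 5 + 5 = 10$)
$L{\left(q,n \right)} = 1 + n$ ($L{\left(q,n \right)} = n + 1 = 1 + n$)
$o{\left(s \right)} = \frac{\sqrt{2}}{5}$ ($o{\left(s \right)} = \frac{\sqrt{-8 + 10}}{5} = \frac{\sqrt{2}}{5}$)
$o^{2}{\left(L{\left(3,-1 \right)} \right)} = \left(\frac{\sqrt{2}}{5}\right)^{2} = \frac{2}{25}$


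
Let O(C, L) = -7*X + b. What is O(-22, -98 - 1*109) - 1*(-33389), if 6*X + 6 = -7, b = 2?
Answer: 200437/6 ≈ 33406.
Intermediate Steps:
X = -13/6 (X = -1 + (1/6)*(-7) = -1 - 7/6 = -13/6 ≈ -2.1667)
O(C, L) = 103/6 (O(C, L) = -7*(-13/6) + 2 = 91/6 + 2 = 103/6)
O(-22, -98 - 1*109) - 1*(-33389) = 103/6 - 1*(-33389) = 103/6 + 33389 = 200437/6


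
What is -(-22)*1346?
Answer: 29612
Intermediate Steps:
-(-22)*1346 = -1*(-29612) = 29612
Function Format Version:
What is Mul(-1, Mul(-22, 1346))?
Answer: 29612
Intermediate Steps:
Mul(-1, Mul(-22, 1346)) = Mul(-1, -29612) = 29612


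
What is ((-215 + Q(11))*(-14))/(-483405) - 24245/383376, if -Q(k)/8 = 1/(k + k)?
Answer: -15737416099/226509403120 ≈ -0.069478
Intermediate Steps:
Q(k) = -4/k (Q(k) = -8/(k + k) = -8*1/(2*k) = -4/k)
((-215 + Q(11))*(-14))/(-483405) - 24245/383376 = ((-215 - 4/11)*(-14))/(-483405) - 24245/383376 = ((-215 - 4*1/11)*(-14))*(-1/483405) - 24245*1/383376 = ((-215 - 4/11)*(-14))*(-1/483405) - 24245/383376 = -2369/11*(-14)*(-1/483405) - 24245/383376 = (33166/11)*(-1/483405) - 24245/383376 = -33166/5317455 - 24245/383376 = -15737416099/226509403120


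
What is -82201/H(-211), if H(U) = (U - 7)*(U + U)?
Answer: -82201/91996 ≈ -0.89353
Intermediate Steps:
H(U) = 2*U*(-7 + U) (H(U) = (-7 + U)*(2*U) = 2*U*(-7 + U))
-82201/H(-211) = -82201*(-1/(422*(-7 - 211))) = -82201/(2*(-211)*(-218)) = -82201/91996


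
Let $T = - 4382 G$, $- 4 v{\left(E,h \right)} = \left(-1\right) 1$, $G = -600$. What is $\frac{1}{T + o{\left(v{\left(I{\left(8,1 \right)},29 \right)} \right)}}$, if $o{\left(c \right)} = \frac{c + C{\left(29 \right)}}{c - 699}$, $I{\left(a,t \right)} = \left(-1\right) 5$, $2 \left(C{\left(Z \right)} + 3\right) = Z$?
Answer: $\frac{2795}{7348613953} \approx 3.8034 \cdot 10^{-7}$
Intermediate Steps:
$C{\left(Z \right)} = -3 + \frac{Z}{2}$
$I{\left(a,t \right)} = -5$
$v{\left(E,h \right)} = \frac{1}{4}$ ($v{\left(E,h \right)} = - \frac{\left(-1\right) 1}{4} = \left(- \frac{1}{4}\right) \left(-1\right) = \frac{1}{4}$)
$o{\left(c \right)} = \frac{\frac{23}{2} + c}{-699 + c}$ ($o{\left(c \right)} = \frac{c + \left(-3 + \frac{1}{2} \cdot 29\right)}{c - 699} = \frac{c + \left(-3 + \frac{29}{2}\right)}{-699 + c} = \frac{c + \frac{23}{2}}{-699 + c} = \frac{\frac{23}{2} + c}{-699 + c}$)
$T = 2629200$ ($T = \left(-4382\right) \left(-600\right) = 2629200$)
$\frac{1}{T + o{\left(v{\left(I{\left(8,1 \right)},29 \right)} \right)}} = \frac{1}{2629200 + \frac{\frac{23}{2} + \frac{1}{4}}{-699 + \frac{1}{4}}} = \frac{1}{2629200 + \frac{1}{- \frac{2795}{4}} \cdot \frac{47}{4}} = \frac{1}{2629200 - \frac{47}{2795}} = \frac{1}{\frac{7348613953}{2795}} = \frac{2795}{7348613953}$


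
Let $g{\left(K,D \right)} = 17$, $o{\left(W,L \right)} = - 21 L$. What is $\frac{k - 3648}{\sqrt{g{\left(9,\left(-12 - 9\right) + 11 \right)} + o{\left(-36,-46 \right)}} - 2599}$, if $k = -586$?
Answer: $\frac{5502083}{3376909} + \frac{2117 \sqrt{983}}{3376909} \approx 1.649$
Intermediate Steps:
$\frac{k - 3648}{\sqrt{g{\left(9,\left(-12 - 9\right) + 11 \right)} + o{\left(-36,-46 \right)}} - 2599} = \frac{-586 - 3648}{\sqrt{17 - -966} - 2599} = - \frac{4234}{\sqrt{17 + 966} - 2599} = - \frac{4234}{\sqrt{983} - 2599} = - \frac{4234}{-2599 + \sqrt{983}}$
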